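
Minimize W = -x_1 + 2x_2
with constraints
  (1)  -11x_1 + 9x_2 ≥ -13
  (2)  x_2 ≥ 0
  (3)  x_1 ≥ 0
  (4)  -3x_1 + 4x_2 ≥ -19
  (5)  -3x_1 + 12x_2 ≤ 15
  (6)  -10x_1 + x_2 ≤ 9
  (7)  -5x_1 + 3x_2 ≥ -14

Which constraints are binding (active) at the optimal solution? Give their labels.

(1) and (2)

Feasible corners and W = -x_1 + 2x_2:
  (13/11, 0) → W = -13/11
  (97/35, 68/35) → W = 39/35
  (0, 0) → W = 0
  (0, 5/4) → W = 5/2

The minimum is at (13/11, 0). Substituting into each constraint, equality holds for (1) and (2); the remaining constraints have slack.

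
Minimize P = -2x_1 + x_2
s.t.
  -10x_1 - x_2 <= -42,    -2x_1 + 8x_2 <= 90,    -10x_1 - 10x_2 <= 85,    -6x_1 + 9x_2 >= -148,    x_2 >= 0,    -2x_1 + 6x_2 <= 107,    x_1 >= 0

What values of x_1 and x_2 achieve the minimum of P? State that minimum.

At the optimal vertex, -2x_1 + 8x_2 = 90 and -6x_1 + 9x_2 = -148.
Solving simultaneously gives x_1 = 997/15, x_2 = 418/15.

x_1 = 997/15, x_2 = 418/15, minimum P = -1576/15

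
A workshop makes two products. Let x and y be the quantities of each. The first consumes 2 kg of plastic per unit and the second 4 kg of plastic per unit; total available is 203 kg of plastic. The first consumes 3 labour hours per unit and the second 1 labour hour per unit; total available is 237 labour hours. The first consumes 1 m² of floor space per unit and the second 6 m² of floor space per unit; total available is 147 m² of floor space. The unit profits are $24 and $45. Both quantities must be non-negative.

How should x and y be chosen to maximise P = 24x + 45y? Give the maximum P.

x = 75, y = 12, maximum P = 2340

Extreme points and P = 24x + 45y:
  (0, 0) → P = 0
  (0, 49/2) → P = 2205/2
  (79, 0) → P = 1896
  (75, 12) → P = 2340

At the optimal vertex, 3x + y = 237 and x + 6y = 147.
Solving simultaneously gives x = 75, y = 12.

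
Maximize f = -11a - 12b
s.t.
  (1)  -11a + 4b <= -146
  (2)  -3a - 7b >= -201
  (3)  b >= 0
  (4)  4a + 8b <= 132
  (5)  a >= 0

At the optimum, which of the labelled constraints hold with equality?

(1) and (3)

Feasible corners and f = -11a - 12b:
  (146/11, 0) → f = -146
  (212/13, 217/26) → f = -3634/13
  (33, 0) → f = -363

The maximum is at (146/11, 0). Substituting into each constraint, equality holds for (1) and (3); the remaining constraints have slack.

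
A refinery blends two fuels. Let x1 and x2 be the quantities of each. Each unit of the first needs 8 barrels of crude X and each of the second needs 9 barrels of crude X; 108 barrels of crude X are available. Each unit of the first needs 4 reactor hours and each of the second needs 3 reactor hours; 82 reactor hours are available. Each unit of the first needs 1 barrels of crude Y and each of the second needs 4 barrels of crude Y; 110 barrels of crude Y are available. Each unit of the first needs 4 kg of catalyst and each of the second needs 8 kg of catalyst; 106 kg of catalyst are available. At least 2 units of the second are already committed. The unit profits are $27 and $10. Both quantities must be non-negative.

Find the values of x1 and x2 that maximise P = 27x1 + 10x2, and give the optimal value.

x1 = 45/4, x2 = 2, maximum P = 1295/4

At the optimal vertex, 8x1 + 9x2 = 108 and x2 = 2.
Solving simultaneously gives x1 = 45/4, x2 = 2.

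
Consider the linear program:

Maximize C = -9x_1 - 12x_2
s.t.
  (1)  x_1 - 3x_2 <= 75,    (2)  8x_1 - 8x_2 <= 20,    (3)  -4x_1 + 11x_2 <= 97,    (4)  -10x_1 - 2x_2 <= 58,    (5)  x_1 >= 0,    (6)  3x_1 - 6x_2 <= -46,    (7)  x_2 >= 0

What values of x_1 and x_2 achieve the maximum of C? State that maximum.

x_1 = 0, x_2 = 23/3, maximum C = -92

Feasible corners and C = -9x_1 - 12x_2:
  (0, 97/11) → C = -1164/11
  (76/9, 107/9) → C = -656/3
  (0, 23/3) → C = -92

At the optimal vertex, x_1 = 0 and 3x_1 - 6x_2 = -46.
Solving simultaneously gives x_1 = 0, x_2 = 23/3.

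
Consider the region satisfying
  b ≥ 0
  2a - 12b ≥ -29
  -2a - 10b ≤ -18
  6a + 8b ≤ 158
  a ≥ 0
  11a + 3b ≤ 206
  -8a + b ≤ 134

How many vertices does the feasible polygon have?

Intersecting each pair of boundary lines and keeping only the points that satisfy every inequality leaves:
  (9, 0)
  (206/11, 0)
  (0, 29/12)
  (795/46, 731/138)
  (0, 9/5)

5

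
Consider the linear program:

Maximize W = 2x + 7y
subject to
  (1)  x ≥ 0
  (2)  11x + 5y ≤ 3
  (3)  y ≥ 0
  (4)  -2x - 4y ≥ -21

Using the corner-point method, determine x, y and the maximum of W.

Feasible corners and W = 2x + 7y:
  (0, 3/5) → W = 21/5
  (0, 0) → W = 0
  (3/11, 0) → W = 6/11

At the optimal vertex, x = 0 and 11x + 5y = 3.
Solving simultaneously gives x = 0, y = 3/5.

x = 0, y = 3/5, maximum W = 21/5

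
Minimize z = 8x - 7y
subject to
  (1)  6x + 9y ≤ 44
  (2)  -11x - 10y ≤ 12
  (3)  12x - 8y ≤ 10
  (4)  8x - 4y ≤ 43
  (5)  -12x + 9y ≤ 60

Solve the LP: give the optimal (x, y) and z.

Corner points and z = 8x - 7y:
  (17/6, 3) → z = 5/3
  (-8/9, 148/27) → z = -1228/27
  (1/52, -127/104) → z = 905/104
  (-236/73, 172/73) → z = -3092/73

x = -8/9, y = 148/27, minimum z = -1228/27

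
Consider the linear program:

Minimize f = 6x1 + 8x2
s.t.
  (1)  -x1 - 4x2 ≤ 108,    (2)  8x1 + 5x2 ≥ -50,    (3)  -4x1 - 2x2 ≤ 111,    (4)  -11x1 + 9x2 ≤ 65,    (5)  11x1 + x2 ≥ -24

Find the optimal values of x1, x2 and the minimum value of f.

Vertices and f = 6x1 + 8x2:
  (340/27, -814/27) → f = -4472/27
  (-70/47, -358/47) → f = -3284/47
  (-281/110, 41/10) → f = 961/55
The feasible region is unbounded (it extends along (4, -1), (9, 11)), but f strictly increases along every unbounded feasible direction, so there is no improving ray and the minimum is attained at a vertex.

At the optimal vertex, -x1 - 4x2 = 108 and 8x1 + 5x2 = -50.
Solving simultaneously gives x1 = 340/27, x2 = -814/27.

x1 = 340/27, x2 = -814/27, minimum f = -4472/27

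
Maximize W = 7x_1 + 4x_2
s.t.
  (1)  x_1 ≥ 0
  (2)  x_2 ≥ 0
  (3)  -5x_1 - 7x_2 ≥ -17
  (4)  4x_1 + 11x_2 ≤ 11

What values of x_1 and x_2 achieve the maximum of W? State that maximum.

Vertices and W = 7x_1 + 4x_2:
  (0, 0) → W = 0
  (0, 1) → W = 4
  (11/4, 0) → W = 77/4

x_1 = 11/4, x_2 = 0, maximum W = 77/4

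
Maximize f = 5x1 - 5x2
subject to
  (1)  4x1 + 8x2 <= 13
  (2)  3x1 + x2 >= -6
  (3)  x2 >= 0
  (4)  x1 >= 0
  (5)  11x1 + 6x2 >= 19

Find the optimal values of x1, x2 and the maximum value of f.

x1 = 13/4, x2 = 0, maximum f = 65/4

Vertices and f = 5x1 - 5x2:
  (13/4, 0) → f = 65/4
  (37/32, 67/64) → f = 35/64
  (19/11, 0) → f = 95/11

The optimum lies where 4x1 + 8x2 = 13 and x2 = 0.
Solving simultaneously gives x1 = 13/4, x2 = 0.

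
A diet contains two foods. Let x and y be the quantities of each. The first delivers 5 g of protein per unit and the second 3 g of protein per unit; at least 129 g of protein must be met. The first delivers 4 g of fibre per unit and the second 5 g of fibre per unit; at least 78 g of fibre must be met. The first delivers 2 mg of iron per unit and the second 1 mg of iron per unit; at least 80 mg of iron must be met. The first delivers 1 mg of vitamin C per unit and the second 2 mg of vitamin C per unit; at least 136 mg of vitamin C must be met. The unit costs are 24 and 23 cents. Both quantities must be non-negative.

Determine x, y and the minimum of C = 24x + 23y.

x = 8, y = 64, minimum C = 1664

Vertices and C = 24x + 23y:
  (0, 80) → C = 1840
  (136, 0) → C = 3264
  (8, 64) → C = 1664
The feasible region is unbounded (it extends along (0, 1), (1, 0)), but C strictly increases along every unbounded feasible direction, so there is no improving ray and the minimum is attained at a vertex.

The binding constraints are 2x + y = 80 and x + 2y = 136.
Solving simultaneously gives x = 8, y = 64.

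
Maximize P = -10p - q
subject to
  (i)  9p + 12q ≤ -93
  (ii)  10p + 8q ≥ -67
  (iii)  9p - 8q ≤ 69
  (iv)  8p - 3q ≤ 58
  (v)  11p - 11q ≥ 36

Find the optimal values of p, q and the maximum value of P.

Vertices and P = -10p - q:
  (-5/4, -109/16) → P = 309/16
  (7/15, -81/10) → P = 103/30
  (2/19, -1293/152) → P = 1133/152

At the optimal vertex, 9p + 12q = -93 and 10p + 8q = -67.
Solving simultaneously gives p = -5/4, q = -109/16.

p = -5/4, q = -109/16, maximum P = 309/16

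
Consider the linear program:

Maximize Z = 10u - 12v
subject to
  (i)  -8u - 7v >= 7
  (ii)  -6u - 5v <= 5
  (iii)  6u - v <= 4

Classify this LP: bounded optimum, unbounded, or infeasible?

Vertices and Z = 10u - 12v:
  (0, -1) → Z = 12
  (21/50, -37/25) → Z = 549/25
  (5/12, -3/2) → Z = 133/6
The feasible region has finitely many vertices and no improving ray; the maximum is 133/6 at (5/12, -3/2).

bounded optimum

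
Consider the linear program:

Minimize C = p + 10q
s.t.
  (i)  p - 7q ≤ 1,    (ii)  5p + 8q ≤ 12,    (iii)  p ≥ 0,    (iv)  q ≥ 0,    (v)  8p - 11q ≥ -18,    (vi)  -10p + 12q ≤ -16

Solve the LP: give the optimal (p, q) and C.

p = 50/29, q = 3/29, minimum C = 80/29

Extreme points and C = p + 10q:
  (92/43, 7/43) → C = 162/43
  (50/29, 3/29) → C = 80/29
  (68/35, 2/7) → C = 24/5

The optimum lies where p - 7q = 1 and -10p + 12q = -16.
Solving simultaneously gives p = 50/29, q = 3/29.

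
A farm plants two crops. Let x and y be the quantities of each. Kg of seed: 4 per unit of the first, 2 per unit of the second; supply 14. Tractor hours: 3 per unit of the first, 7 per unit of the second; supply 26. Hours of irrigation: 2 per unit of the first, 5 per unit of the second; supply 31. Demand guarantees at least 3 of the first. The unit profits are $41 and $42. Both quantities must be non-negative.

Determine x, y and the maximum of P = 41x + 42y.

x = 3, y = 1, maximum P = 165

Extreme points and P = 41x + 42y:
  (7/2, 0) → P = 287/2
  (3, 0) → P = 123
  (3, 1) → P = 165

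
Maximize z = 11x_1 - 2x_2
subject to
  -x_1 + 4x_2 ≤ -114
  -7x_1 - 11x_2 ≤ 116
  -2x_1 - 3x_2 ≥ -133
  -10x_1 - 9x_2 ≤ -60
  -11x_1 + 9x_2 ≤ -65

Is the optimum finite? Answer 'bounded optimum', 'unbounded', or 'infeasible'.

Extreme points and z = 11x_1 - 2x_2:
  (874/11, -95/11) → z = 9804/11
  (1266/49, -1080/49) → z = 2298/7
  (1811, -1163) → z = 22247
  (1704/47, -1580/47) → z = 21904/47
The feasible region has finitely many vertices and no improving ray; the maximum is 22247 at (1811, -1163).

bounded optimum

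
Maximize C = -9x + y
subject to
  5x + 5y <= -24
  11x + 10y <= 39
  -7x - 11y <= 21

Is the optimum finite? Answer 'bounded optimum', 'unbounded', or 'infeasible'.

From the feasible point (-159/20, 63/20), moving in the direction (-11, 7) keeps every constraint satisfied while C increases without bound.

unbounded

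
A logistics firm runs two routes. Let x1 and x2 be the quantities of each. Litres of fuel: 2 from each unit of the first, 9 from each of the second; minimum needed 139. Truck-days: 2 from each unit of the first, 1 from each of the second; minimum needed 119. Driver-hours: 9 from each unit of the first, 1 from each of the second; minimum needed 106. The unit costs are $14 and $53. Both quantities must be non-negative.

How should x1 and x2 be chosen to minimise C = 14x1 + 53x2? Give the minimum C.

Extreme points and C = 14x1 + 53x2:
  (0, 119) → C = 6307
  (139/2, 0) → C = 973
  (233/4, 5/2) → C = 948
The feasible region is unbounded (it extends along (0, 1), (1, 0)), but C strictly increases along every unbounded feasible direction, so there is no improving ray and the minimum is attained at a vertex.

x1 = 233/4, x2 = 5/2, minimum C = 948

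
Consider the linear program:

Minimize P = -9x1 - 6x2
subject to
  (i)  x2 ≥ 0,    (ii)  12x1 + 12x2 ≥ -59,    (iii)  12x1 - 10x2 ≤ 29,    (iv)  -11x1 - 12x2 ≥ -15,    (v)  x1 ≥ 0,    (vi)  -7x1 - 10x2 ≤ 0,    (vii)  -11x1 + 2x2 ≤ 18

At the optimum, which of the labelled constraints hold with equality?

Corner points and P = -9x1 - 6x2:
  (15/11, 0) → P = -135/11
  (0, 0) → P = 0
  (0, 5/4) → P = -15/2

The minimum is at (15/11, 0). Substituting into each constraint, equality holds for (i) and (iv); the remaining constraints have slack.

(i) and (iv)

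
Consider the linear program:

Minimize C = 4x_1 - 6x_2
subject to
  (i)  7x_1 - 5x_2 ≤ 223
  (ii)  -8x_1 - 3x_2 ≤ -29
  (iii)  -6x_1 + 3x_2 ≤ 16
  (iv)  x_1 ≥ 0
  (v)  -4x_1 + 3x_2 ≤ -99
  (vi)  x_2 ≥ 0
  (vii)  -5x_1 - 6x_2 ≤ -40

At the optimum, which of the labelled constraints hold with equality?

Corner points and C = 4x_1 - 6x_2:
  (174, 199) → C = -498
  (223/7, 0) → C = 892/7
  (99/4, 0) → C = 99

The minimum is at (174, 199). Substituting into each constraint, equality holds for (i) and (v); the remaining constraints have slack.

(i) and (v)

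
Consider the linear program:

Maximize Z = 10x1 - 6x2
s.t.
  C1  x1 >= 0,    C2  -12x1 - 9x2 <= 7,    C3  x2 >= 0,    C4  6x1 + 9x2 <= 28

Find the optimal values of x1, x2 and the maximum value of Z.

x1 = 14/3, x2 = 0, maximum Z = 140/3

Vertices and Z = 10x1 - 6x2:
  (0, 0) → Z = 0
  (0, 28/9) → Z = -56/3
  (14/3, 0) → Z = 140/3

The optimum lies where x2 = 0 and 6x1 + 9x2 = 28.
Solving simultaneously gives x1 = 14/3, x2 = 0.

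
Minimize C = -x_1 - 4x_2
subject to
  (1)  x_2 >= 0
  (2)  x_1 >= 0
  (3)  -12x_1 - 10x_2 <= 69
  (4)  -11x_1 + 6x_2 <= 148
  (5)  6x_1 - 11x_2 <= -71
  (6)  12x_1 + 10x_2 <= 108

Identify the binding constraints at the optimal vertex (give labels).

(2) and (6)

Vertices and C = -x_1 - 4x_2:
  (0, 71/11) → C = -284/11
  (0, 54/5) → C = -216/5
  (239/96, 125/16) → C = -3239/96

The minimum is at (0, 54/5). Substituting into each constraint, equality holds for (2) and (6); the remaining constraints have slack.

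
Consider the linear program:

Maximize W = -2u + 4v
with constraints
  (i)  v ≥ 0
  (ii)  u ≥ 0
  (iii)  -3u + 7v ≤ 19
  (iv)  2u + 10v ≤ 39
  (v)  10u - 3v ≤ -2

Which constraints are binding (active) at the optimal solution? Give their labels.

Vertices and W = -2u + 4v:
  (0, 19/7) → W = 76/7
  (0, 2/3) → W = 8/3
  (43/61, 184/61) → W = 650/61

The maximum is at (0, 19/7). Substituting into each constraint, equality holds for (ii) and (iii); the remaining constraints have slack.

(ii) and (iii)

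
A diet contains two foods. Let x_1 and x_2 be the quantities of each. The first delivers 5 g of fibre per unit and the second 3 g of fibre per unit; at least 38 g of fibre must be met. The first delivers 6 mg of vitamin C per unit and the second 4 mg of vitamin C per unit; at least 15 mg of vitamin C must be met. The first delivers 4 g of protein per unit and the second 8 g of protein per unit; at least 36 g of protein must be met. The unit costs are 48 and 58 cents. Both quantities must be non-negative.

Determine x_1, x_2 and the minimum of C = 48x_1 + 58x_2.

The feasible region is unbounded (it extends along (0, 1), (1, 0)), but C strictly increases along every unbounded feasible direction, so there is no improving ray and the minimum is attained at a vertex.

x_1 = 7, x_2 = 1, minimum C = 394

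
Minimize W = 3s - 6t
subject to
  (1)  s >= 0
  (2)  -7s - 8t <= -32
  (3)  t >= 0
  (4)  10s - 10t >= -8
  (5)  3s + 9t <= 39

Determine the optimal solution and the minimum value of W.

s = 53/20, t = 69/20, minimum W = -51/4

Corner points and W = 3s - 6t:
  (32/7, 0) → W = 96/7
  (128/75, 188/75) → W = -248/25
  (13, 0) → W = 39
  (53/20, 69/20) → W = -51/4

At the optimal vertex, 10s - 10t = -8 and 3s + 9t = 39.
Solving simultaneously gives s = 53/20, t = 69/20.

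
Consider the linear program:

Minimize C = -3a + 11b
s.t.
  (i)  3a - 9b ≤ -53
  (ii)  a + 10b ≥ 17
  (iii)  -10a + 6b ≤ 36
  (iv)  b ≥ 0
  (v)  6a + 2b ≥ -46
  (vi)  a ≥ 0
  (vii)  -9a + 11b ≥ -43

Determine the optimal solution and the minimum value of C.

Feasible corners and C = -3a + 11b:
  (0, 53/9) → C = 583/9
  (485/24, 101/8) → C = 313/4
  (0, 6) → C = 66
The feasible region is unbounded (it extends along (11, 9), (3, 5)), but C strictly increases along every unbounded feasible direction, so there is no improving ray and the minimum is attained at a vertex.

The optimum lies where 3a - 9b = -53 and a = 0.
Solving simultaneously gives a = 0, b = 53/9.

a = 0, b = 53/9, minimum C = 583/9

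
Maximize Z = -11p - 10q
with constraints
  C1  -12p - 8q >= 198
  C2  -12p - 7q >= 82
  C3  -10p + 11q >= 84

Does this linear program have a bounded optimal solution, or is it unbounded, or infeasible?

unbounded

From the feasible point (-1425/106, -243/53), moving in the direction (-11, -10) keeps every constraint satisfied while Z increases without bound.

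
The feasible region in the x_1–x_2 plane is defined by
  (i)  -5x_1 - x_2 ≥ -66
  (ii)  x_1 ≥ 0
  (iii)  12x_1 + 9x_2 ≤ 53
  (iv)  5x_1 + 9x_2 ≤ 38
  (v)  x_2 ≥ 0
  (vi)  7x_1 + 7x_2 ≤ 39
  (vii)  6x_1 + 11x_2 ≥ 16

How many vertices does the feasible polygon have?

Pairwise boundary intersections that survive every other constraint:
  (0, 38/9)
  (0, 16/11)
  (15/7, 191/63)
  (53/12, 0)
  (8/3, 0)

5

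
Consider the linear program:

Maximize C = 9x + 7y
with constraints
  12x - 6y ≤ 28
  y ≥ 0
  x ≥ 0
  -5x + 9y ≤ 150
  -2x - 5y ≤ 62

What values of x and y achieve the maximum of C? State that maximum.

Corner points and C = 9x + 7y:
  (7/3, 0) → C = 21
  (192/13, 970/39) → C = 11974/39
  (0, 0) → C = 0
  (0, 50/3) → C = 350/3

x = 192/13, y = 970/39, maximum C = 11974/39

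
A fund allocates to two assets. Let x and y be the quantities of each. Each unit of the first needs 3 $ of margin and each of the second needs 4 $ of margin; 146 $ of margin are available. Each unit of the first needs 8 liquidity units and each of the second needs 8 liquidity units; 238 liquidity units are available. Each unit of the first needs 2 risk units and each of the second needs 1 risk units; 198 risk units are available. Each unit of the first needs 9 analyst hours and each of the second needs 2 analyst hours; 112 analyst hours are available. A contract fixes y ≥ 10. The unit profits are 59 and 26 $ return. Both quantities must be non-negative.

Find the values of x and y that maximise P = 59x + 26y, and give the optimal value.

Corner points and P = 59x + 26y:
  (0, 119/4) → P = 1547/2
  (0, 10) → P = 260
  (15/2, 89/4) → P = 1021
  (92/9, 10) → P = 7768/9

The binding constraints are 8x + 8y = 238 and 9x + 2y = 112.
Solving simultaneously gives x = 15/2, y = 89/4.

x = 15/2, y = 89/4, maximum P = 1021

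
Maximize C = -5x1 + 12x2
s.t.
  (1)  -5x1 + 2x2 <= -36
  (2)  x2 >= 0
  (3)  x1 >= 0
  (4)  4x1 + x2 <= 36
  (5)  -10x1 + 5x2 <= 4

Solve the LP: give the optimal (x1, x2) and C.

x1 = 108/13, x2 = 36/13, maximum C = -108/13

Corner points and C = -5x1 + 12x2:
  (36/5, 0) → C = -36
  (108/13, 36/13) → C = -108/13
  (9, 0) → C = -45

The optimum lies where -5x1 + 2x2 = -36 and 4x1 + x2 = 36.
Solving simultaneously gives x1 = 108/13, x2 = 36/13.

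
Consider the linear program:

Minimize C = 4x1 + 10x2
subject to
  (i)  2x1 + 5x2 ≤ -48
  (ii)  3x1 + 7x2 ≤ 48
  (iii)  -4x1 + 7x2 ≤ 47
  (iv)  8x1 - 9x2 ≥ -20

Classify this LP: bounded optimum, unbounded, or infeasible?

From the feasible point (576, -240), moving in the direction (-9, -8) keeps every constraint satisfied while C decreases without bound.

unbounded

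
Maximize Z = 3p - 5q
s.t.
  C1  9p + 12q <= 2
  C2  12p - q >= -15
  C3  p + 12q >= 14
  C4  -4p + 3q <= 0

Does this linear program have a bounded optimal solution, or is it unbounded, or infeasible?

The boundaries 9p + 12q = 2 and -4p + 3q = 0 meet at (2/25, 8/75), but that point violates p + 12q ≥ 14. Every candidate vertex is excluded by some other constraint, so the feasible region is empty.

infeasible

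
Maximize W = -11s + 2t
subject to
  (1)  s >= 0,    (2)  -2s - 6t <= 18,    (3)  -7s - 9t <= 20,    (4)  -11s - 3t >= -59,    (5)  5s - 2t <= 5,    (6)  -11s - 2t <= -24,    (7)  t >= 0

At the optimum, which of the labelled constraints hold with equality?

Feasible corners and W = -11s + 2t:
  (0, 59/3) → W = 118/3
  (0, 12) → W = 24
  (133/37, 240/37) → W = -983/37
  (29/16, 65/32) → W = -127/8

The maximum is at (0, 59/3). Substituting into each constraint, equality holds for (1) and (4); the remaining constraints have slack.

(1) and (4)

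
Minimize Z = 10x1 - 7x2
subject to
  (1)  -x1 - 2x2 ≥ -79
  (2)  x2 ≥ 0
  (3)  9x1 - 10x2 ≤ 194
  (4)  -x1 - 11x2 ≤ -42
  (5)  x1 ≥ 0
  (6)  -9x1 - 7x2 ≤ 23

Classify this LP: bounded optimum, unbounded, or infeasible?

Feasible corners and Z = 10x1 - 7x2:
  (589/14, 517/28) → Z = 8161/28
  (0, 79/2) → Z = -553/2
  (2554/109, 184/109) → Z = 24252/109
  (0, 42/11) → Z = -294/11
The feasible region has finitely many vertices and no improving ray; the minimum is -553/2 at (0, 79/2).

bounded optimum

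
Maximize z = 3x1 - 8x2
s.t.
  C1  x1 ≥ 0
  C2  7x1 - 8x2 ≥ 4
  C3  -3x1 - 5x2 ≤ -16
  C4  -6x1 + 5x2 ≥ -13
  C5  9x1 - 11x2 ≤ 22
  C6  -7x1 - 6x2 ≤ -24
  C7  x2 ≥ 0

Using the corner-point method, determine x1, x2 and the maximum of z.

Feasible corners and z = 3x1 - 8x2:
  (148/59, 100/59) → z = -356/59
  (84/13, 67/13) → z = -284/13
  (29/9, 19/15) → z = -7/15

x1 = 29/9, x2 = 19/15, maximum z = -7/15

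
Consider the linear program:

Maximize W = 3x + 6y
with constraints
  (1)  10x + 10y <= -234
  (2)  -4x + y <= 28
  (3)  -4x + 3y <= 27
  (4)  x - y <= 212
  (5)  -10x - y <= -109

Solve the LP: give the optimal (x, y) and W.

x = 662/45, y = -343/9, maximum W = -2768/15

Feasible corners and W = 3x + 6y:
  (943/10, -1177/10) → W = -4233/10
  (662/45, -343/9) → W = -2768/15
  (321/11, -2011/11) → W = -11103/11

At the optimal vertex, 10x + 10y = -234 and -10x - y = -109.
Solving simultaneously gives x = 662/45, y = -343/9.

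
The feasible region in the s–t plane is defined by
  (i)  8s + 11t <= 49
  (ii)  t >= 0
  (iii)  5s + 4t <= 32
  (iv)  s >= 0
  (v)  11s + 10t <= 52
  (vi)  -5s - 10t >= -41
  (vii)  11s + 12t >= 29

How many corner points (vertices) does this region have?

6

Of the 21 pairwise boundary intersections, those satisfying every inequality are:
  (2, 3)
  (39/25, 83/25)
  (52/11, 0)
  (29/11, 0)
  (0, 41/10)
  (0, 29/12)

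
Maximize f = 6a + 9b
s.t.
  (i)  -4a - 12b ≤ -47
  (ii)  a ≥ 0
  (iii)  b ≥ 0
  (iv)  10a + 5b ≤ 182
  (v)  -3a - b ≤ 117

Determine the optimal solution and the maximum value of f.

Feasible corners and f = 6a + 9b:
  (0, 47/12) → f = 141/4
  (47/4, 0) → f = 141/2
  (0, 182/5) → f = 1638/5
  (91/5, 0) → f = 546/5

At the optimal vertex, a = 0 and 10a + 5b = 182.
Solving simultaneously gives a = 0, b = 182/5.

a = 0, b = 182/5, maximum f = 1638/5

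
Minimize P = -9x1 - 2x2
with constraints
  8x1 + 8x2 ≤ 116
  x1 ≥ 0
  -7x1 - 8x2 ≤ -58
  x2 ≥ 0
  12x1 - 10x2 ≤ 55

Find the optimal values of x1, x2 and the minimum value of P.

x1 = 100/11, x2 = 119/22, minimum P = -1019/11

Feasible corners and P = -9x1 - 2x2:
  (0, 29/2) → P = -29
  (100/11, 119/22) → P = -1019/11
  (0, 29/4) → P = -29/2
  (510/83, 311/166) → P = -4901/83

The binding constraints are 8x1 + 8x2 = 116 and 12x1 - 10x2 = 55.
Solving simultaneously gives x1 = 100/11, x2 = 119/22.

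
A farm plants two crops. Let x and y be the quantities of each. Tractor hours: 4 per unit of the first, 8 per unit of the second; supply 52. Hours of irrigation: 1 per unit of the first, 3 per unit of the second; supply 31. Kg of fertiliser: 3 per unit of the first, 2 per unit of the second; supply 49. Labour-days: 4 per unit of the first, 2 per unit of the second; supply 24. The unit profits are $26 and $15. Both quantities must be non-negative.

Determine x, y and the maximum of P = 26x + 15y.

x = 11/3, y = 14/3, maximum P = 496/3

Corner points and P = 26x + 15y:
  (0, 0) → P = 0
  (0, 13/2) → P = 195/2
  (6, 0) → P = 156
  (11/3, 14/3) → P = 496/3

At the optimal vertex, 4x + 8y = 52 and 4x + 2y = 24.
Solving simultaneously gives x = 11/3, y = 14/3.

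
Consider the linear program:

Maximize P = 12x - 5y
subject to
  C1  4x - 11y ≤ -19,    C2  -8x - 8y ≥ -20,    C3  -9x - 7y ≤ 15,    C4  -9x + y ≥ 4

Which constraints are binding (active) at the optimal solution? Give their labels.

C1 and C4

Corner points and P = 12x - 5y:
  (-298/127, 111/127) → P = -4131/127
  (-5/19, 31/19) → P = -215/19
  (-65/4, 75/4) → P = -1155/4
  (-3/20, 53/20) → P = -301/20

The maximum is at (-5/19, 31/19). Substituting into each constraint, equality holds for C1 and C4; the remaining constraints have slack.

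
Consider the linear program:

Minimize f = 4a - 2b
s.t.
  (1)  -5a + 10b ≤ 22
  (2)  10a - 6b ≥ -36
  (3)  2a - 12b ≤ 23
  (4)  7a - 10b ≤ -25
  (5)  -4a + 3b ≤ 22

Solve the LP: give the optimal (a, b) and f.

a = -105/29, b = -1/29, minimum f = -418/29

The binding constraints are 10a - 6b = -36 and 7a - 10b = -25.
Solving simultaneously gives a = -105/29, b = -1/29.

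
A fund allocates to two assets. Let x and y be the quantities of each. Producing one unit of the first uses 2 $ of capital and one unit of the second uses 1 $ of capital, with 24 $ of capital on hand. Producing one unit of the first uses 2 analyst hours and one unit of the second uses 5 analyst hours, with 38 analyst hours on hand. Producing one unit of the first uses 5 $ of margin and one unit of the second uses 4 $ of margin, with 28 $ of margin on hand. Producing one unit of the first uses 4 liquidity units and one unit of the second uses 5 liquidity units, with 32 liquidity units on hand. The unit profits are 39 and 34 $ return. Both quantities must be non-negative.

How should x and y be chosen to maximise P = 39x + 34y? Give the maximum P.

Vertices and P = 39x + 34y:
  (0, 0) → P = 0
  (0, 32/5) → P = 1088/5
  (28/5, 0) → P = 1092/5
  (4/3, 16/3) → P = 700/3

The binding constraints are 5x + 4y = 28 and 4x + 5y = 32.
Solving simultaneously gives x = 4/3, y = 16/3.

x = 4/3, y = 16/3, maximum P = 700/3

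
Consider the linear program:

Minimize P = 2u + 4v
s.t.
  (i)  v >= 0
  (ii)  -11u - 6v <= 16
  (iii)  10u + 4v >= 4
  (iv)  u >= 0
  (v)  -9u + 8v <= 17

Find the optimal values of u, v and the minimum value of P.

u = 2/5, v = 0, minimum P = 4/5

Corner points and P = 2u + 4v:
  (2/5, 0) → P = 4/5
  (0, 1) → P = 4
  (0, 17/8) → P = 17/2
The feasible region is unbounded (it extends along (8, 9), (1, 0)), but P strictly increases along every unbounded feasible direction, so there is no improving ray and the minimum is attained at a vertex.

At the optimal vertex, v = 0 and 10u + 4v = 4.
Solving simultaneously gives u = 2/5, v = 0.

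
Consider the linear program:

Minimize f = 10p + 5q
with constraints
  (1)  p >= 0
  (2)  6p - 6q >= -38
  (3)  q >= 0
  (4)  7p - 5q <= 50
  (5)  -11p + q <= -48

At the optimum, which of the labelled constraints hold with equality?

Extreme points and f = 10p + 5q:
  (245/6, 283/6) → f = 3865/6
  (163/30, 353/30) → f = 679/6
  (50/7, 0) → f = 500/7
  (48/11, 0) → f = 480/11

The minimum is at (48/11, 0). Substituting into each constraint, equality holds for (3) and (5); the remaining constraints have slack.

(3) and (5)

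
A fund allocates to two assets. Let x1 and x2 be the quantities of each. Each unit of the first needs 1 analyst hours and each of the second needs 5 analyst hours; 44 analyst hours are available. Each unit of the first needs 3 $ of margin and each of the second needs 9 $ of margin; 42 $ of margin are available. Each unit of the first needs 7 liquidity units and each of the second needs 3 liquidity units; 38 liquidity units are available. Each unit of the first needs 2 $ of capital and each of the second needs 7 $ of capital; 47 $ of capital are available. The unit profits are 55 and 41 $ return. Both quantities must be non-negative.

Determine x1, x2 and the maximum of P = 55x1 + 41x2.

Feasible corners and P = 55x1 + 41x2:
  (0, 0) → P = 0
  (0, 14/3) → P = 574/3
  (38/7, 0) → P = 2090/7
  (4, 10/3) → P = 1070/3

The optimum lies where 3x1 + 9x2 = 42 and 7x1 + 3x2 = 38.
Solving simultaneously gives x1 = 4, x2 = 10/3.

x1 = 4, x2 = 10/3, maximum P = 1070/3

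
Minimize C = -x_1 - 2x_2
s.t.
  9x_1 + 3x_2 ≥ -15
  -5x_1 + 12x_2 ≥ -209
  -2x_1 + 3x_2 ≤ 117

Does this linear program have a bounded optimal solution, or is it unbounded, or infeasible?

From the feasible point (149/41, -652/41), moving in the direction (12, 5) keeps every constraint satisfied while C decreases without bound.

unbounded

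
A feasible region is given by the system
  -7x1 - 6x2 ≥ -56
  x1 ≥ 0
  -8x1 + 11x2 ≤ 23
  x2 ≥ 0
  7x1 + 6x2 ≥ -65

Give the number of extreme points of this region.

4

Of the 9 pairwise boundary intersections, those satisfying every inequality are:
  (478/125, 609/125)
  (8, 0)
  (0, 23/11)
  (0, 0)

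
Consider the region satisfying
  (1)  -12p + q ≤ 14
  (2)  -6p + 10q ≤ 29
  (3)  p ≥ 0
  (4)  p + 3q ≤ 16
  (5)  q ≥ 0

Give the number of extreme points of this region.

The feasible vertices (each the meet of two boundaries and inside every other half-plane) are:
  (0, 29/10)
  (73/28, 125/28)
  (0, 0)
  (16, 0)

4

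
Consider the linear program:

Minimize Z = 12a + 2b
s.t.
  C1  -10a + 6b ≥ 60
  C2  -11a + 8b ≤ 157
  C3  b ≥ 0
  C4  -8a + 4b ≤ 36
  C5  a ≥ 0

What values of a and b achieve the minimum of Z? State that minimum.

Extreme points and Z = 12a + 2b:
  (33, 65) → Z = 526
  (3, 15) → Z = 66
  (17, 43) → Z = 290

a = 3, b = 15, minimum Z = 66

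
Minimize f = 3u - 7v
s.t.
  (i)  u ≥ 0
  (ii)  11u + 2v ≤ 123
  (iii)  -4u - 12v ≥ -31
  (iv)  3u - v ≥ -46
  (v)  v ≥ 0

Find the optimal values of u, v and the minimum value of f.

u = 0, v = 31/12, minimum f = -217/12

Feasible corners and f = 3u - 7v:
  (0, 31/12) → f = -217/12
  (0, 0) → f = 0
  (31/4, 0) → f = 93/4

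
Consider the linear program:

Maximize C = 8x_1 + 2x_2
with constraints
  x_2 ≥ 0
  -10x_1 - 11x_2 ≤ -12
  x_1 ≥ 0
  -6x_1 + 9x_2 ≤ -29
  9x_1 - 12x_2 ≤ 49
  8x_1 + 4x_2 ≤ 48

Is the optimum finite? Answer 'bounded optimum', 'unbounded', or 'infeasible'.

bounded optimum

Vertices and C = 8x_1 + 2x_2:
  (29/6, 0) → C = 116/3
  (49/9, 0) → C = 392/9
  (137/24, 7/12) → C = 281/6
  (193/33, 10/33) → C = 1564/33
The feasible region has finitely many vertices and no improving ray; the maximum is 1564/33 at (193/33, 10/33).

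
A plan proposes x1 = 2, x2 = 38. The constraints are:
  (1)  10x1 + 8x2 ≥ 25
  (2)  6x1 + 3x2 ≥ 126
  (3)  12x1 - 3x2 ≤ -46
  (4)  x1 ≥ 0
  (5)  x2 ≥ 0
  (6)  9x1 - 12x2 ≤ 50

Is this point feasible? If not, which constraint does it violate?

feasible

(1): 324 ≥ 25 ✓
(2): 126 ≥ 126 ✓
(3): -90 ≤ -46 ✓
(4): 2 ≥ 0 ✓
(5): 38 ≥ 0 ✓
(6): -438 ≤ 50 ✓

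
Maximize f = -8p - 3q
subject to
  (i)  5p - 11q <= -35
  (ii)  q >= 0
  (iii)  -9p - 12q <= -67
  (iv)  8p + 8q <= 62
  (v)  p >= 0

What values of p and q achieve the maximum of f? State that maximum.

Extreme points and f = -8p - 3q:
  (317/159, 650/159) → f = -4486/159
  (201/64, 295/64) → f = -2493/64
  (0, 67/12) → f = -67/4
  (0, 31/4) → f = -93/4

p = 0, q = 67/12, maximum f = -67/4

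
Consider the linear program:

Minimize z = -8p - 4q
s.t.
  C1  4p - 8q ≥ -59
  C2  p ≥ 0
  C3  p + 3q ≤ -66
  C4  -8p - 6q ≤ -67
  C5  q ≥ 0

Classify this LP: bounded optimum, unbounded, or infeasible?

The boundaries 4p - 8q = -59 and -8p - 6q = -67 meet at (91/44, 185/22), but that point violates p + 3q ≤ -66. Every candidate vertex is excluded by some other constraint, so the feasible region is empty.

infeasible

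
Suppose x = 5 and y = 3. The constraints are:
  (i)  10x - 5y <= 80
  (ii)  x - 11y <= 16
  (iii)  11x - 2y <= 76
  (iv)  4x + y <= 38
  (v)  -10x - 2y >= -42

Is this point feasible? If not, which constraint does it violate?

not feasible — violates (v)

Constraint (v): -10x - 2y = -56, which is not ≥ -42. All other constraints are satisfied.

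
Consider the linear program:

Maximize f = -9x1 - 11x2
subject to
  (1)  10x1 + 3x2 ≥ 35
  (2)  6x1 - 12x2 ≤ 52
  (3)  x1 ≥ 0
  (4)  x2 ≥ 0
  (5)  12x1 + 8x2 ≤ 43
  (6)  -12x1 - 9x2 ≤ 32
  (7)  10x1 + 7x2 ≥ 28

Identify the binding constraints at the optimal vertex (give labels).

Vertices and f = -9x1 - 11x2:
  (7/2, 0) → f = -63/2
  (151/44, 5/22) → f = -1469/44
  (43/12, 0) → f = -129/4

The maximum is at (7/2, 0). Substituting into each constraint, equality holds for (1) and (4); the remaining constraints have slack.

(1) and (4)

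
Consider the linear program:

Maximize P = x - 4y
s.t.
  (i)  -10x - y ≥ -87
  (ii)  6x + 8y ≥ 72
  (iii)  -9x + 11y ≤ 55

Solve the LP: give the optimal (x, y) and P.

Extreme points and P = x - 4y:
  (312/37, 99/37) → P = -84/37
  (902/119, 1333/119) → P = -4430/119
  (176/69, 163/23) → P = -1780/69

The optimum lies where -10x - y = -87 and 6x + 8y = 72.
Solving simultaneously gives x = 312/37, y = 99/37.

x = 312/37, y = 99/37, maximum P = -84/37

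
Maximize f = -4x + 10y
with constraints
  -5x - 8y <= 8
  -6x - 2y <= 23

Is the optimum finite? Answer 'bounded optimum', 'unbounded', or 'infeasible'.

unbounded

From the feasible point (-84/19, 67/38), moving in the direction (-2, 6) keeps every constraint satisfied while f increases without bound.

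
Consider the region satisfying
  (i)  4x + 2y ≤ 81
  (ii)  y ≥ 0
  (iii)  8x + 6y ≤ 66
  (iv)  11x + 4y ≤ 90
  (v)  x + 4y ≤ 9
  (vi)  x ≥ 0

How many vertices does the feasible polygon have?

5

Intersecting each pair of boundary lines and keeping only the points that satisfy every inequality leaves:
  (90/11, 0)
  (0, 0)
  (138/17, 3/17)
  (105/13, 3/13)
  (0, 9/4)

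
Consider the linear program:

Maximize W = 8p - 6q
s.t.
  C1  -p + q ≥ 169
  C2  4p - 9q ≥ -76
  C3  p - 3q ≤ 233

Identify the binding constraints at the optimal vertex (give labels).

C1 and C2

Feasible corners and W = 8p - 6q:
  (-289, -120) → W = -1592
  (-370, -201) → W = -1754
  (-775, -336) → W = -4184

The maximum is at (-289, -120). Substituting into each constraint, equality holds for C1 and C2; the remaining constraints have slack.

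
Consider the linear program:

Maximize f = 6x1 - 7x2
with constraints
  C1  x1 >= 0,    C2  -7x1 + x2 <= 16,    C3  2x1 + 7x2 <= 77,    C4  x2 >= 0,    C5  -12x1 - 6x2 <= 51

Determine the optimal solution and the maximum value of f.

x1 = 77/2, x2 = 0, maximum f = 231

Feasible corners and f = 6x1 - 7x2:
  (0, 11) → f = -77
  (0, 0) → f = 0
  (77/2, 0) → f = 231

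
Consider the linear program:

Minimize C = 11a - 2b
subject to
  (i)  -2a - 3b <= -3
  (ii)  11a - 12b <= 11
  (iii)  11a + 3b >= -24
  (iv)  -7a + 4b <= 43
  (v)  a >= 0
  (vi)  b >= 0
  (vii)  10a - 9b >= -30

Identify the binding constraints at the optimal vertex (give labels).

Feasible corners and C = 11a - 2b:
  (23/19, 11/57) → C = 737/57
  (0, 1) → C = -2
  (0, 10/3) → C = -20/3
The feasible region is unbounded (it extends along (9, 10), (12, 11)), but C strictly increases along every unbounded feasible direction, so there is no improving ray and the minimum is attained at a vertex.

The minimum is at (0, 10/3). Substituting into each constraint, equality holds for (v) and (vii); the remaining constraints have slack.

(v) and (vii)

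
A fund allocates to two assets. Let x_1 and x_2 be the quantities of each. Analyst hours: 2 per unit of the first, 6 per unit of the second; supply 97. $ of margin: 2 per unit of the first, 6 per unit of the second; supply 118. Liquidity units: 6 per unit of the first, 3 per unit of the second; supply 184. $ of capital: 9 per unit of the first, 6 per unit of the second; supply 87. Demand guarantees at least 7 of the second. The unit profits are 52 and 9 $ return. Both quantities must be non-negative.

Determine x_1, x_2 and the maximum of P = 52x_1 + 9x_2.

x_1 = 5, x_2 = 7, maximum P = 323

Feasible corners and P = 52x_1 + 9x_2:
  (0, 29/2) → P = 261/2
  (0, 7) → P = 63
  (5, 7) → P = 323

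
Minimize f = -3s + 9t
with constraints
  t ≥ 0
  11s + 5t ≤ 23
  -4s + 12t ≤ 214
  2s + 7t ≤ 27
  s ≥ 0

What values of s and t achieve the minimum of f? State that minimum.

Extreme points and f = -3s + 9t:
  (23/11, 0) → f = -69/11
  (0, 0) → f = 0
  (26/67, 251/67) → f = 2181/67
  (0, 27/7) → f = 243/7

At the optimal vertex, t = 0 and 11s + 5t = 23.
Solving simultaneously gives s = 23/11, t = 0.

s = 23/11, t = 0, minimum f = -69/11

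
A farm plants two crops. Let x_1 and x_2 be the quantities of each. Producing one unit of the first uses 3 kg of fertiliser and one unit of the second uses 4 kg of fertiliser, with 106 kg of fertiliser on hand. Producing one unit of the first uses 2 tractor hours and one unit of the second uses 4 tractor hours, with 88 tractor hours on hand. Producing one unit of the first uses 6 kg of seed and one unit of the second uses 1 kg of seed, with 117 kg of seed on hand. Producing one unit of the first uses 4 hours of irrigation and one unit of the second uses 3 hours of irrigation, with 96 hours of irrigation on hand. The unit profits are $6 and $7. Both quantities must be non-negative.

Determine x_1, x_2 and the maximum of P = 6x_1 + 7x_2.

Vertices and P = 6x_1 + 7x_2:
  (0, 0) → P = 0
  (0, 22) → P = 154
  (39/2, 0) → P = 117
  (12, 16) → P = 184
  (255/14, 54/7) → P = 1143/7

The optimum lies where 2x_1 + 4x_2 = 88 and 4x_1 + 3x_2 = 96.
Solving simultaneously gives x_1 = 12, x_2 = 16.

x_1 = 12, x_2 = 16, maximum P = 184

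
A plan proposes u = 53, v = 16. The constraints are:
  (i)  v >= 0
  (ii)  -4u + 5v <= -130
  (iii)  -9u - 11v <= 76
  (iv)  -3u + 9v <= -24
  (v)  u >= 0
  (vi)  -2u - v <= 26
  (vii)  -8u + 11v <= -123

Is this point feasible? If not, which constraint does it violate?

Constraint (iv): -3u + 9v = -15, which is not ≤ -24. All other constraints are satisfied.

not feasible — violates (iv)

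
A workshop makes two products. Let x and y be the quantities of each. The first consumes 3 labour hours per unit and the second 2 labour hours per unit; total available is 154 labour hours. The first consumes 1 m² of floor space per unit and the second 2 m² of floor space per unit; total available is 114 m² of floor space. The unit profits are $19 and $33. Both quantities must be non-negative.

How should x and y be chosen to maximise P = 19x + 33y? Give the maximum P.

x = 20, y = 47, maximum P = 1931

Vertices and P = 19x + 33y:
  (0, 0) → P = 0
  (0, 57) → P = 1881
  (154/3, 0) → P = 2926/3
  (20, 47) → P = 1931

The optimum lies where 3x + 2y = 154 and x + 2y = 114.
Solving simultaneously gives x = 20, y = 47.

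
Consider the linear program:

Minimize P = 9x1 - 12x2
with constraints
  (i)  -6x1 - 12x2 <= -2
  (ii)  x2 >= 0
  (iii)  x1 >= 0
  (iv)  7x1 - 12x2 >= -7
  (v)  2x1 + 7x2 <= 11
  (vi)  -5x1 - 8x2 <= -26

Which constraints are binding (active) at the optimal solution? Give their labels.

(v) and (vi)

Vertices and P = 9x1 - 12x2:
  (11/2, 0) → P = 99/2
  (26/5, 0) → P = 234/5
  (94/19, 3/19) → P = 810/19

The minimum is at (94/19, 3/19). Substituting into each constraint, equality holds for (v) and (vi); the remaining constraints have slack.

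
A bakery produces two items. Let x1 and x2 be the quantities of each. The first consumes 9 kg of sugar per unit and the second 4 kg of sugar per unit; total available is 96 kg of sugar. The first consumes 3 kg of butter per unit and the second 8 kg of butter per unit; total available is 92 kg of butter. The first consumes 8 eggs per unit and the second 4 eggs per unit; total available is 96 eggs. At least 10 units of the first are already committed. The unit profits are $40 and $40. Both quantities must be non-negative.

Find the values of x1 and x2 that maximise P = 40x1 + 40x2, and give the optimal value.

At the optimal vertex, 9x1 + 4x2 = 96 and x1 = 10.
Solving simultaneously gives x1 = 10, x2 = 3/2.

x1 = 10, x2 = 3/2, maximum P = 460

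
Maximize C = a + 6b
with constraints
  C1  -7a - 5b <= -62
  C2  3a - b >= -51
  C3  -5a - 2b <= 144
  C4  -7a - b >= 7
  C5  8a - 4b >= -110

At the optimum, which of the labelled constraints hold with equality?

C4 and C5

Feasible corners and C = a + 6b:
  (-97/28, 69/4) → C = 2801/28
  (-151/34, 633/34) → C = 3647/34
  (-23/6, 119/6) → C = 691/6

The maximum is at (-23/6, 119/6). Substituting into each constraint, equality holds for C4 and C5; the remaining constraints have slack.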